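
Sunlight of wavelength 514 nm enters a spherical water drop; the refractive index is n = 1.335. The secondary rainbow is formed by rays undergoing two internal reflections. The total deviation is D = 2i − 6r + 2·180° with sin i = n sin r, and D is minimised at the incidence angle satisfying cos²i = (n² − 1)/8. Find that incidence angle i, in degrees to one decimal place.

cos²i = (1.335² − 1)/8 = (1.78222 − 1)/8 = 0.09778.
cos i = 0.31269, so i = 71.778°.

71.8°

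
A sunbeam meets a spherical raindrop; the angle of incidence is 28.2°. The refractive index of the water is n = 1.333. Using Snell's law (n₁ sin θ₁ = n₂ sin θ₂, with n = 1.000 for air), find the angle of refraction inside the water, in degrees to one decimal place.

20.8°

Snell: sin θ_r = sin θ_i / n = sin 28.2° / 1.333 = 0.4726 / 1.333 = 0.3545.
θ_r = arcsin(0.3545) = 20.76°.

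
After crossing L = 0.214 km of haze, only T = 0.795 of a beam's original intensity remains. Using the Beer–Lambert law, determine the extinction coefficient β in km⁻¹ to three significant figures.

Beer–Lambert: T = exp(−βL) ⇒ β = −ln(T)/L = −ln(0.795)/0.214 = 0.2294/0.214 = 1.072 km⁻¹.

1.07 km⁻¹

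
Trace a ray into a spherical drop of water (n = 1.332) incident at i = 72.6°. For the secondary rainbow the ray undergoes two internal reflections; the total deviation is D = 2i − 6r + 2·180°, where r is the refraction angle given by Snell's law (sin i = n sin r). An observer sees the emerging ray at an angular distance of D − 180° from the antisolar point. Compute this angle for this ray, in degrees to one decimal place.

sin r = sin 72.6° / 1.332 = 0.9542/1.332 = 0.7164; r = 45.76°.
D = 2·72.6° − 6·45.76° + 2·180° = 145.20° − 274.55° + 360° = 230.65°.
Angle from antisolar point = D − 180° = 50.65°.

50.7°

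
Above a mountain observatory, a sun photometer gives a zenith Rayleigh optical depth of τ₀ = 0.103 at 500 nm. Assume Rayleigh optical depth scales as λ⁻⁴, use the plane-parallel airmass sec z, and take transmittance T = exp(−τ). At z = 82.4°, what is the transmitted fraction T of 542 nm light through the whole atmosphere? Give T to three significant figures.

sec 82.4° = 7.5611.
τ = 0.103 × (500/542)⁴ × 7.5611 = 0.103 × 0.7242 × 7.5611 = 0.5640.
T = exp(−0.5640) = 0.5689.

0.569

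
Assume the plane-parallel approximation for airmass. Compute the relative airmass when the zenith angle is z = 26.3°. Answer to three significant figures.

1.12

X = sec z = 1/cos 26.3° = 1/0.8965 = 1.1155.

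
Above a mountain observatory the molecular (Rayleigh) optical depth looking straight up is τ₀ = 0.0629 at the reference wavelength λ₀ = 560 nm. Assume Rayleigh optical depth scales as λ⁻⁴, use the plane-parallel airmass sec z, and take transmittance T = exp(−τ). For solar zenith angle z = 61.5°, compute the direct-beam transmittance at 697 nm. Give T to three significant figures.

0.947

sec 61.5° = 2.0957.
τ = 0.0629 × (560/697)⁴ × 2.0957 = 0.0629 × 0.4167 × 2.0957 = 0.0549.
T = exp(−0.0549) = 0.9466.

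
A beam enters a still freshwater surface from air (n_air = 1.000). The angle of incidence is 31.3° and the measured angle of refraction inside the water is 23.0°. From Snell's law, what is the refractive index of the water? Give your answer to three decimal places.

1.330

n = sin θ_i / sin θ_r = sin 31.3° / sin 23.0° = 0.5195 / 0.3907 = 1.3296.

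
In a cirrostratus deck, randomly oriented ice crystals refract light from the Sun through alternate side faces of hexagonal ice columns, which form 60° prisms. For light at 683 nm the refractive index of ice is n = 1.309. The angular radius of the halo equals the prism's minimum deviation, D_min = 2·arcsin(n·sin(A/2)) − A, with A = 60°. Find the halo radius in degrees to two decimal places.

n·sin(A/2) = 1.309 × sin 30° = 1.309 × 0.5000 = 0.6545.
D_min = 2·arcsin(0.6545) − 60° = 2 × 40.882° − 60° = 21.763°.

21.76°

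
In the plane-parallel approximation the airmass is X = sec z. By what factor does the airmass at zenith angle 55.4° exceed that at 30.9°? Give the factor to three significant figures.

1.51

X(55.4°)/X(30.9°) = sec 55.4° / sec 30.9° = cos 30.9° / cos 55.4° = 0.8581/0.5678 = 1.5111.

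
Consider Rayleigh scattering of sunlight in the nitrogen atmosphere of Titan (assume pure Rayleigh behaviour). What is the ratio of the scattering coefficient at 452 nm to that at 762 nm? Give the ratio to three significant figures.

Rayleigh scattering ∝ λ⁻⁴, so the ratio of coefficients is the inverse fourth power of the wavelength ratio.
σ(452)/σ(762) = (762/452)⁴ = (1.6858)⁴ = 8.077.

8.08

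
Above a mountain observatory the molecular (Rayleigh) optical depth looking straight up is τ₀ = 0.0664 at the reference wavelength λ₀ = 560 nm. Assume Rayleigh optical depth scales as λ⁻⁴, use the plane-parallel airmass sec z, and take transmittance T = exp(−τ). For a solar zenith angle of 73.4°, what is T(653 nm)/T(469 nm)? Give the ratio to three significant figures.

Airmass: sec 73.4° = 3.5003.
τ(653 nm) = 0.0664 × (560/653)⁴ × 3.5003 = 0.0664 × 0.5409 × 3.5003 = 0.1257.
τ(469 nm) = 0.0664 × (560/469)⁴ × 3.5003 = 0.0664 × 2.0326 × 3.5003 = 0.4724.
T(653)/T(469) = exp(τ_B − τ_A) = exp(0.3467) = 1.4144.

1.41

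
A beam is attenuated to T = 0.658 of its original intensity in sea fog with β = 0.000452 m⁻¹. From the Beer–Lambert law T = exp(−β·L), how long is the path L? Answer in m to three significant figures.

Beer–Lambert: T = exp(−βL) ⇒ L = −ln(T)/β = −ln(0.658)/0.000452 = 0.4186/0.000452 = 926 m.

926 m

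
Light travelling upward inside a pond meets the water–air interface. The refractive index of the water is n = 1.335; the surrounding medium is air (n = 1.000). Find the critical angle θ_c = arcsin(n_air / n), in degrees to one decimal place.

48.5°

sin θ_c = n_air / n = 1.000 / 1.335 = 0.7491.
θ_c = arcsin(0.7491) = 48.51°.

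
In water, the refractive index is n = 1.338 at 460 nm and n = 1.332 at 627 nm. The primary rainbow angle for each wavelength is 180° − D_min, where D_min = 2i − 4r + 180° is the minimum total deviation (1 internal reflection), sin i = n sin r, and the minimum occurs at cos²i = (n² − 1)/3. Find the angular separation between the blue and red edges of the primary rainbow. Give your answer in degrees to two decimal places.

0.87°

At 460 nm (n = 1.338): cos²i = 0.26341 → i = 59.120°, r = 39.899°, D_min = 138.643°, rainbow angle = 41.357°.
At 627 nm (n = 1.332): cos²i = 0.25807 → i = 59.469°, r = 40.290°, D_min = 137.776°, rainbow angle = 42.224°.
Angular width = |41.357° − 42.224°| = 0.867°.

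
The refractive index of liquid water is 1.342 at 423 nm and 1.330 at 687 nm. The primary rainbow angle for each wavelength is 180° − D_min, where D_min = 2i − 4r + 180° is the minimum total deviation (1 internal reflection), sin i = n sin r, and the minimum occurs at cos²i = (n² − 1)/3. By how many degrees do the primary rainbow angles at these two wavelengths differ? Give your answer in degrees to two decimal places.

1.73°

At 423 nm (n = 1.342): cos²i = 0.26699 → i = 58.888°, r = 39.641°, D_min = 139.213°, rainbow angle = 40.787°.
At 687 nm (n = 1.330): cos²i = 0.25630 → i = 59.585°, r = 40.422°, D_min = 137.484°, rainbow angle = 42.516°.
Angular width = |40.787° − 42.516°| = 1.729°.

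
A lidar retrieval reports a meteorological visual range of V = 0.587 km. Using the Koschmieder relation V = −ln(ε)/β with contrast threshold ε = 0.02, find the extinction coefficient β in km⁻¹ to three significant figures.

β = −ln(0.02) / V = 3.912 / 0.587 = 6.6644 km⁻¹.

6.66 km⁻¹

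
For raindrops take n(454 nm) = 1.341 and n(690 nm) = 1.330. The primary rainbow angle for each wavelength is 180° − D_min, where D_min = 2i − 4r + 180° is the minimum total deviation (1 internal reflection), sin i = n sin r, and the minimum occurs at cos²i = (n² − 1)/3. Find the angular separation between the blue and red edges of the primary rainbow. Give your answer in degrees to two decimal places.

1.59°

At 454 nm (n = 1.341): cos²i = 0.26609 → i = 58.946°, r = 39.705°, D_min = 139.071°, rainbow angle = 40.929°.
At 690 nm (n = 1.330): cos²i = 0.25630 → i = 59.585°, r = 40.422°, D_min = 137.484°, rainbow angle = 42.516°.
Angular width = |40.929° − 42.516°| = 1.588°.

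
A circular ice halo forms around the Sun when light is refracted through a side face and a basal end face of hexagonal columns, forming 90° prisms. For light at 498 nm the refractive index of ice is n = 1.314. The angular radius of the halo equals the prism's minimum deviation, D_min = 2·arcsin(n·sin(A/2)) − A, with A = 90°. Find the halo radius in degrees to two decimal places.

n·sin(A/2) = 1.314 × sin 45° = 1.314 × 0.7071 = 0.9291.
D_min = 2·arcsin(0.9291) − 90° = 2 × 68.301° − 90° = 46.602°.

46.60°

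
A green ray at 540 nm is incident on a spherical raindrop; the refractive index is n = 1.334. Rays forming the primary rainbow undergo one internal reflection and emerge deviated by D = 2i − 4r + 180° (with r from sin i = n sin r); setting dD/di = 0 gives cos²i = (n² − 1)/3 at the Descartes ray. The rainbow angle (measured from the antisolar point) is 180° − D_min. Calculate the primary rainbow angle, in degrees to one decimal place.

41.9°

cos²i = (1.77956 − 1)/3 = 0.25985; i = arccos(0.50976) = 59.352°.
sin r = sin 59.352°/1.334 = 0.64492; r = 40.159°.
D_min = 2·59.352° − 4·40.159° + 180° = 138.067°.
Rainbow angle = 180° − D_min = 41.933°.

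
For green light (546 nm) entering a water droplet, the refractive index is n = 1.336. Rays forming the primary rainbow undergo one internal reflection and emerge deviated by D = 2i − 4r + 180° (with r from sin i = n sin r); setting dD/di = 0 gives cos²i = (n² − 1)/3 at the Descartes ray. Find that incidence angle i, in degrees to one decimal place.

cos²i = (1.336² − 1)/3 = (1.78490 − 1)/3 = 0.26163.
cos i = 0.51150, so i = 59.236°.

59.2°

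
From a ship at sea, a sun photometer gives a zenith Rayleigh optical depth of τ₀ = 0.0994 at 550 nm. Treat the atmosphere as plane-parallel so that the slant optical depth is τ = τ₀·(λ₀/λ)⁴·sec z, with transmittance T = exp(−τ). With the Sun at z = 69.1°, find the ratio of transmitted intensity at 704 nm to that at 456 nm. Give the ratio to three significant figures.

Airmass: sec 69.1° = 2.8032.
τ(704 nm) = 0.0994 × (550/704)⁴ × 2.8032 = 0.0994 × 0.3725 × 2.8032 = 0.1038.
τ(456 nm) = 0.0994 × (550/456)⁴ × 2.8032 = 0.0994 × 2.1164 × 2.8032 = 0.5897.
T(704)/T(456) = exp(τ_B − τ_A) = exp(0.4859) = 1.6256.

1.63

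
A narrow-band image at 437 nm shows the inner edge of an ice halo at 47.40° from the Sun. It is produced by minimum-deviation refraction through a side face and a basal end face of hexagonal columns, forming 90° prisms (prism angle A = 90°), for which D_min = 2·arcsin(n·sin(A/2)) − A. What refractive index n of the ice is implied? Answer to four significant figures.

1.318

Rearranging: n = sin((D_min + A)/2) / sin(A/2).
(D_min + A)/2 = (47.40° + 90°)/2 = 68.700°.
n = sin 68.700° / sin 45° = 0.9317 / 0.7071 = 1.3176.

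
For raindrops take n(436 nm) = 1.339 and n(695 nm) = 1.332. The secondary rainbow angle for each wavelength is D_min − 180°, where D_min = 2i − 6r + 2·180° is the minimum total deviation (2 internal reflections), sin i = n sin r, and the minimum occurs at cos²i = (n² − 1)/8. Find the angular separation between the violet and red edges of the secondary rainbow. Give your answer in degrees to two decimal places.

1.82°

At 436 nm (n = 1.339): cos²i = 0.09912 → i = 71.650°, r = 45.141°, D_min = 232.451°, rainbow angle = 52.451°.
At 695 nm (n = 1.332): cos²i = 0.09678 → i = 71.875°, r = 45.520°, D_min = 230.628°, rainbow angle = 50.628°.
Angular width = |52.451° − 50.628°| = 1.823°.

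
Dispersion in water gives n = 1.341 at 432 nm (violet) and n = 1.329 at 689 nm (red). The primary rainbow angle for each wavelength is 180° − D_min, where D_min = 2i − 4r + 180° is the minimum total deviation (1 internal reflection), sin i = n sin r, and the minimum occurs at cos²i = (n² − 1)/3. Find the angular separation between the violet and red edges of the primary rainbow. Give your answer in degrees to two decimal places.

1.73°

At 432 nm (n = 1.341): cos²i = 0.26609 → i = 58.946°, r = 39.705°, D_min = 139.071°, rainbow angle = 40.929°.
At 689 nm (n = 1.329): cos²i = 0.25541 → i = 59.643°, r = 40.487°, D_min = 137.337°, rainbow angle = 42.663°.
Angular width = |40.929° − 42.663°| = 1.735°.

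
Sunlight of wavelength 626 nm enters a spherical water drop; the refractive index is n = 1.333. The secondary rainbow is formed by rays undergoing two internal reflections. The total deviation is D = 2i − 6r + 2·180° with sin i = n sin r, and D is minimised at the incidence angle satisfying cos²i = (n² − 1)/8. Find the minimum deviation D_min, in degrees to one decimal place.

230.9°

cos²i = (1.77689 − 1)/8 = 0.09711; i = arccos(0.31163) = 71.843°.
sin r = sin 71.843°/1.333 = 0.71283; r = 45.466°.
D_min = 2·71.843° − 6·45.466° + 360° = 230.891°.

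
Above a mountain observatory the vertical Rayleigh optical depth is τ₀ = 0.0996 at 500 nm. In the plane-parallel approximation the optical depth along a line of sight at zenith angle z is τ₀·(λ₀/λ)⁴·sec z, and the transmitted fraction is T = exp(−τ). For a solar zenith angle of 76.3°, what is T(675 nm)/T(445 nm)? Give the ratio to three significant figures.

1.72

Airmass: sec 76.3° = 4.2223.
τ(675 nm) = 0.0996 × (500/675)⁴ × 4.2223 = 0.0996 × 0.3011 × 4.2223 = 0.1266.
τ(445 nm) = 0.0996 × (500/445)⁴ × 4.2223 = 0.0996 × 1.5938 × 4.2223 = 0.6703.
T(675)/T(445) = exp(τ_B − τ_A) = exp(0.5437) = 1.7223.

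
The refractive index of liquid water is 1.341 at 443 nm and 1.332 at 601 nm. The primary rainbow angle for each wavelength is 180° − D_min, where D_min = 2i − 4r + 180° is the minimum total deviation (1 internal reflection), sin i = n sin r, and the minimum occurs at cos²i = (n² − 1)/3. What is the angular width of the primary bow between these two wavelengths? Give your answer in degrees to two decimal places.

1.29°

At 443 nm (n = 1.341): cos²i = 0.26609 → i = 58.946°, r = 39.705°, D_min = 139.071°, rainbow angle = 40.929°.
At 601 nm (n = 1.332): cos²i = 0.25807 → i = 59.469°, r = 40.290°, D_min = 137.776°, rainbow angle = 42.224°.
Angular width = |40.929° − 42.224°| = 1.295°.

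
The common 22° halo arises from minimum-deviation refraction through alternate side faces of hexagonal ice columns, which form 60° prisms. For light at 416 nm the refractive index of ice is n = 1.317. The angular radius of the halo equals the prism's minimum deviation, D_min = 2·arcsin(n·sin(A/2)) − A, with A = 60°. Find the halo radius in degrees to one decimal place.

22.4°

n·sin(A/2) = 1.317 × sin 30° = 1.317 × 0.5000 = 0.6585.
D_min = 2·arcsin(0.6585) − 60° = 2 × 41.186° − 60° = 22.371°.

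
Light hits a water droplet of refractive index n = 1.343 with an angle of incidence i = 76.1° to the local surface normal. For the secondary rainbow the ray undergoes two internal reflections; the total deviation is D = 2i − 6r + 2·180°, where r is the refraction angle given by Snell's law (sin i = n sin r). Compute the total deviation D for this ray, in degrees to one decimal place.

234.5°

sin r = sin 76.1° / 1.343 = 0.9707/1.343 = 0.7228; r = 46.29°.
D = 2·76.1° − 6·46.29° + 2·180° = 152.20° − 277.72° + 360° = 234.48°.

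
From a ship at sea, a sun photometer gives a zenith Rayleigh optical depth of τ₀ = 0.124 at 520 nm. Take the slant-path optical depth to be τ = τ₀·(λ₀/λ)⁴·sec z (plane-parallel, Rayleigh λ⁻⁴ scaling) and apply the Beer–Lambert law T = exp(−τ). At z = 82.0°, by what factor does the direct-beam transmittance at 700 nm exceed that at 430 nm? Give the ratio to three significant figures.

5.13

Airmass: sec 82.0° = 7.1853.
τ(700 nm) = 0.124 × (520/700)⁴ × 7.1853 = 0.124 × 0.3045 × 7.1853 = 0.2713.
τ(430 nm) = 0.124 × (520/430)⁴ × 7.1853 = 0.124 × 2.1386 × 7.1853 = 1.9055.
T(700)/T(430) = exp(τ_B − τ_A) = exp(1.6342) = 5.1252.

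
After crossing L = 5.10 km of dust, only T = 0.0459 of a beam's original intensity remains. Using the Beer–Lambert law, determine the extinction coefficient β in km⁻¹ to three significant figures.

0.604 km⁻¹

Beer–Lambert: T = exp(−βL) ⇒ β = −ln(T)/L = −ln(0.0459)/5.10 = 3.0813/5.10 = 0.6042 km⁻¹.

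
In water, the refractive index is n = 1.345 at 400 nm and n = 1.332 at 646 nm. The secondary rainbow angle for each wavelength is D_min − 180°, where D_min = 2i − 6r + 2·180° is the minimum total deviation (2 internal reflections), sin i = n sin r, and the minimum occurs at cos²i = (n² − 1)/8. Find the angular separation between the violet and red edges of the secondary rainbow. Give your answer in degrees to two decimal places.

At 400 nm (n = 1.345): cos²i = 0.10113 → i = 71.458°, r = 44.821°, D_min = 233.987°, rainbow angle = 53.987°.
At 646 nm (n = 1.332): cos²i = 0.09678 → i = 71.875°, r = 45.520°, D_min = 230.628°, rainbow angle = 50.628°.
Angular width = |53.987° − 50.628°| = 3.359°.

3.36°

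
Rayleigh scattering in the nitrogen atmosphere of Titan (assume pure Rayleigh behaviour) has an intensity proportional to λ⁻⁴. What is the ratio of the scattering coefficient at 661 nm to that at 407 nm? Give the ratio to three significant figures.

0.144

Rayleigh scattering ∝ λ⁻⁴, so the ratio of coefficients is the inverse fourth power of the wavelength ratio.
σ(661)/σ(407) = (407/661)⁴ = (0.6157)⁴ = 0.1437.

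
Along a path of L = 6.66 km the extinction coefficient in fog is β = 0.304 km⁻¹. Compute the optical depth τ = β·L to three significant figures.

2.02

τ = β·L = 0.304 × 6.66 = 2.0246.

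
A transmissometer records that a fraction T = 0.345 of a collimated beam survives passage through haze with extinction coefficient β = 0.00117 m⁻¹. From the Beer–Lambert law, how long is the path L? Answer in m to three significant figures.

910 m

Beer–Lambert: T = exp(−βL) ⇒ L = −ln(T)/β = −ln(0.345)/0.00117 = 1.0642/0.00117 = 909.6 m.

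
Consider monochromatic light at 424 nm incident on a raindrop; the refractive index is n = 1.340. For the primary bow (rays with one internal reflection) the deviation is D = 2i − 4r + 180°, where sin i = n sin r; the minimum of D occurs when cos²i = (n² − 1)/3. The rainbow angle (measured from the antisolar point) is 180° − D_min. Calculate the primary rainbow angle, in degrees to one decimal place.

41.1°

cos²i = (1.79560 − 1)/3 = 0.26520; i = arccos(0.51498) = 59.004°.
sin r = sin 59.004°/1.340 = 0.63971; r = 39.770°.
D_min = 2·59.004° − 4·39.770° + 180° = 138.929°.
Rainbow angle = 180° − D_min = 41.071°.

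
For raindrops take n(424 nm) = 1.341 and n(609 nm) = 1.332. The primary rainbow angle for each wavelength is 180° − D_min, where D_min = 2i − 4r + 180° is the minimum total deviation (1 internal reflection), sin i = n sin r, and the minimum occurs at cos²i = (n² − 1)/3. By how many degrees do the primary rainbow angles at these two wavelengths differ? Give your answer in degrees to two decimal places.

At 424 nm (n = 1.341): cos²i = 0.26609 → i = 58.946°, r = 39.705°, D_min = 139.071°, rainbow angle = 40.929°.
At 609 nm (n = 1.332): cos²i = 0.25807 → i = 59.469°, r = 40.290°, D_min = 137.776°, rainbow angle = 42.224°.
Angular width = |40.929° − 42.224°| = 1.295°.

1.29°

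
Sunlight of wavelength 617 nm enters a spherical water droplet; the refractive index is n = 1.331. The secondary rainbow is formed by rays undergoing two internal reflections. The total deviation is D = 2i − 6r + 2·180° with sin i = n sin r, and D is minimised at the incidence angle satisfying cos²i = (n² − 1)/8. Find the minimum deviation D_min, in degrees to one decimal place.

cos²i = (1.77156 − 1)/8 = 0.09645; i = arccos(0.31056) = 71.907°.
sin r = sin 71.907°/1.331 = 0.71417; r = 45.575°.
D_min = 2·71.907° − 6·45.575° + 360° = 230.365°.

230.4°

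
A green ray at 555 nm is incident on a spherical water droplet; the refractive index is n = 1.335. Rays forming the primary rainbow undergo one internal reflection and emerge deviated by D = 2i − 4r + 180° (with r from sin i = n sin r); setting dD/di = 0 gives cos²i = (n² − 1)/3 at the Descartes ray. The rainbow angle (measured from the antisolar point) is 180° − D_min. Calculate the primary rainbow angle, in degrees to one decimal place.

cos²i = (1.78222 − 1)/3 = 0.26074; i = arccos(0.51063) = 59.294°.
sin r = sin 59.294°/1.335 = 0.64405; r = 40.094°.
D_min = 2·59.294° − 4·40.094° + 180° = 138.212°.
Rainbow angle = 180° − D_min = 41.788°.

41.8°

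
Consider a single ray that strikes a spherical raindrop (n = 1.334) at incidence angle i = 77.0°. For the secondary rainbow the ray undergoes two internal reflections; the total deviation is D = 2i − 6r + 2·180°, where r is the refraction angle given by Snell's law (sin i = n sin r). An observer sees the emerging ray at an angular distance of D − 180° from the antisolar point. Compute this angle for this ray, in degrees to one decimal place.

sin r = sin 77.0° / 1.334 = 0.9744/1.334 = 0.7304; r = 46.92°.
D = 2·77.0° − 6·46.92° + 2·180° = 154.00° − 281.53° + 360° = 232.47°.
Angle from antisolar point = D − 180° = 52.47°.

52.5°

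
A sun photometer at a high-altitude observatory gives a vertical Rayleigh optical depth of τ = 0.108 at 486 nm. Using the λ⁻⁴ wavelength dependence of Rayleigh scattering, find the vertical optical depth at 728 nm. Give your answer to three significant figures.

τ(728 nm) = τ(486 nm) × (486/728)⁴ = 0.108 × (0.6676)⁴ = 0.108 × 0.1986 = 0.0215.

0.0215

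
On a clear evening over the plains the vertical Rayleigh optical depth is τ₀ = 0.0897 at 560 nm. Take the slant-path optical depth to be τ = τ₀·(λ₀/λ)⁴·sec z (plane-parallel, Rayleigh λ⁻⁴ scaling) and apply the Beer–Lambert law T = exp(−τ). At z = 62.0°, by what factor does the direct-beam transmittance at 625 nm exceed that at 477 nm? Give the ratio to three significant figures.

1.27

Airmass: sec 62.0° = 2.1301.
τ(625 nm) = 0.0897 × (560/625)⁴ × 2.1301 = 0.0897 × 0.6445 × 2.1301 = 0.1231.
τ(477 nm) = 0.0897 × (560/477)⁴ × 2.1301 = 0.0897 × 1.8997 × 2.1301 = 0.3630.
T(625)/T(477) = exp(τ_B − τ_A) = exp(0.2398) = 1.2710.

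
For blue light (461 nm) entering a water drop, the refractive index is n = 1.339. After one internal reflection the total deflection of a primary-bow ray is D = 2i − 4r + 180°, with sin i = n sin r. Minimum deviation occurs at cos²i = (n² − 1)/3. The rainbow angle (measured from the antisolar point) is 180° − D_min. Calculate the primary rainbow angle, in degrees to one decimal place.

cos²i = (1.79292 − 1)/3 = 0.26431; i = arccos(0.51411) = 59.062°.
sin r = sin 59.062°/1.339 = 0.64057; r = 39.834°.
D_min = 2·59.062° − 4·39.834° + 180° = 138.786°.
Rainbow angle = 180° − D_min = 41.214°.

41.2°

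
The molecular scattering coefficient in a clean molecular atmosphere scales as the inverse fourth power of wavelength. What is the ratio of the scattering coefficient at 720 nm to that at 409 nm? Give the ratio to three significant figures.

Rayleigh scattering ∝ λ⁻⁴, so the ratio of coefficients is the inverse fourth power of the wavelength ratio.
σ(720)/σ(409) = (409/720)⁴ = (0.5681)⁴ = 0.1041.

0.104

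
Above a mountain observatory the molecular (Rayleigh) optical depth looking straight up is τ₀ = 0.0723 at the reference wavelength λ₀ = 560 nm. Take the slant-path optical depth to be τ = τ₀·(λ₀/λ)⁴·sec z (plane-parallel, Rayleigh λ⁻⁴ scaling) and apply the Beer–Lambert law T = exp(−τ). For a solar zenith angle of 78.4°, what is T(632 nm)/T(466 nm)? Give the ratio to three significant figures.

1.70

Airmass: sec 78.4° = 4.9732.
τ(632 nm) = 0.0723 × (560/632)⁴ × 4.9732 = 0.0723 × 0.6164 × 4.9732 = 0.2216.
τ(466 nm) = 0.0723 × (560/466)⁴ × 4.9732 = 0.0723 × 2.0855 × 4.9732 = 0.7499.
T(632)/T(466) = exp(τ_B − τ_A) = exp(0.5282) = 1.6959.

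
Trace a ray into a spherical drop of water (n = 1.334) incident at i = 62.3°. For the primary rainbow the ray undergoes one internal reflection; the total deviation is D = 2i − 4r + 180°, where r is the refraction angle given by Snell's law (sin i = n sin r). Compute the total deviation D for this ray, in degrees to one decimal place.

sin r = sin 62.3° / 1.334 = 0.8854/1.334 = 0.6637; r = 41.58°.
D = 2·62.3° − 4·41.58° + 180° = 124.60° − 166.33° + 180° = 138.27°.

138.3°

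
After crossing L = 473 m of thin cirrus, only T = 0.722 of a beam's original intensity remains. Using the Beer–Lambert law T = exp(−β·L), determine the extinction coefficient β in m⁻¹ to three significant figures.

Beer–Lambert: T = exp(−βL) ⇒ β = −ln(T)/L = −ln(0.722)/473 = 0.3257/473 = 0.0006886 m⁻¹.

0.000689 m⁻¹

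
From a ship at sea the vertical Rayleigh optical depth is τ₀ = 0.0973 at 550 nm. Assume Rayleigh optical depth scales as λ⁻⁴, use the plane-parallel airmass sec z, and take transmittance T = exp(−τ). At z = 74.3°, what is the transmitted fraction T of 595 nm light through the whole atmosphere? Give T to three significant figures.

0.769

sec 74.3° = 3.6955.
τ = 0.0973 × (550/595)⁴ × 3.6955 = 0.0973 × 0.7301 × 3.6955 = 0.2625.
T = exp(−0.2625) = 0.7691.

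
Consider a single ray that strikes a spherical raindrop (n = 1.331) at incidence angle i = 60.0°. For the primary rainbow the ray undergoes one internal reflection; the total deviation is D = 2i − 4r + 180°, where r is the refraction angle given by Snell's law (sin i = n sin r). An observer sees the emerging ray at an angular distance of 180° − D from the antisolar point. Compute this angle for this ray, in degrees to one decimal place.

sin r = sin 60.0° / 1.331 = 0.8660/1.331 = 0.6507; r = 40.59°.
D = 2·60.0° − 4·40.59° + 180° = 120.00° − 162.36° + 180° = 137.64°.
Angle from antisolar point = 180° − D = 42.36°.

42.4°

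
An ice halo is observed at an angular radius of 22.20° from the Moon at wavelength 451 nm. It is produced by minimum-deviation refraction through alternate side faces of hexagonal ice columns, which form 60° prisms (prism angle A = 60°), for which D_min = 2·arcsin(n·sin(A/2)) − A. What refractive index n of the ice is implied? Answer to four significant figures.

1.315

Rearranging: n = sin((D_min + A)/2) / sin(A/2).
(D_min + A)/2 = (22.20° + 60°)/2 = 41.100°.
n = sin 41.100° / sin 30° = 0.6574 / 0.5000 = 1.3148.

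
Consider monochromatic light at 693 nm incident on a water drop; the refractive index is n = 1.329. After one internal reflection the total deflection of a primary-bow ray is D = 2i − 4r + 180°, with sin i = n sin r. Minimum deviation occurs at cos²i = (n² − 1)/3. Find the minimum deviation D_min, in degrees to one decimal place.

cos²i = (1.76624 − 1)/3 = 0.25541; i = arccos(0.50538) = 59.643°.
sin r = sin 59.643°/1.329 = 0.64928; r = 40.487°.
D_min = 2·59.643° − 4·40.487° + 180° = 137.337°.

137.3°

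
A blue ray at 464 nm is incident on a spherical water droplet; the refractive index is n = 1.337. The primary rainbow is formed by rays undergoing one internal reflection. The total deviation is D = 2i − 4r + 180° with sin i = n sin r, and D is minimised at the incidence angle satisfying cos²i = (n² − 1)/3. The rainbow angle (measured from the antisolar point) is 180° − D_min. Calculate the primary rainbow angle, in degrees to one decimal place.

cos²i = (1.78757 − 1)/3 = 0.26252; i = arccos(0.51237) = 59.178°.
sin r = sin 59.178°/1.337 = 0.64231; r = 39.964°.
D_min = 2·59.178° − 4·39.964° + 180° = 138.500°.
Rainbow angle = 180° − D_min = 41.500°.

41.5°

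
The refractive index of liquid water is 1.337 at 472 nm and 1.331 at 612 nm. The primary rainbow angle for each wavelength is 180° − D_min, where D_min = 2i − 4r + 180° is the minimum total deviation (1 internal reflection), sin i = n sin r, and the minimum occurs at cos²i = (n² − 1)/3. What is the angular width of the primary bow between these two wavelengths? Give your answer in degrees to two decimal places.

0.87°

At 472 nm (n = 1.337): cos²i = 0.26252 → i = 59.178°, r = 39.964°, D_min = 138.500°, rainbow angle = 41.500°.
At 612 nm (n = 1.331): cos²i = 0.25719 → i = 59.527°, r = 40.356°, D_min = 137.630°, rainbow angle = 42.370°.
Angular width = |41.500° − 42.370°| = 0.870°.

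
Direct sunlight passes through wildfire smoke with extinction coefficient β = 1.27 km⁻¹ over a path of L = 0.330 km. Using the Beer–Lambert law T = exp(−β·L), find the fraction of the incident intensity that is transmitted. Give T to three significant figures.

τ = β·L = 1.27 × 0.330 = 0.4191.
T = exp(−0.4191) = 0.6576.

0.658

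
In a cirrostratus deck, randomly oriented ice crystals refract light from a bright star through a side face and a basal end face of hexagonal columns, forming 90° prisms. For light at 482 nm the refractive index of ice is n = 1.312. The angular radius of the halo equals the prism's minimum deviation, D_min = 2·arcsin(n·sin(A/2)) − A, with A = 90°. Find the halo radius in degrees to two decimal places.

n·sin(A/2) = 1.312 × sin 45° = 1.312 × 0.7071 = 0.9277.
D_min = 2·arcsin(0.9277) − 90° = 2 × 68.083° − 90° = 46.166°.

46.17°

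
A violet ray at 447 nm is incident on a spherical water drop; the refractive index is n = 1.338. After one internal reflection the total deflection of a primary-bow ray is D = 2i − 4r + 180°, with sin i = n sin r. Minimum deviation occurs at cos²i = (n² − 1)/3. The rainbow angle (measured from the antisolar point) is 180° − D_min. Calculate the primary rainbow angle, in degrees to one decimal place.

41.4°

cos²i = (1.79024 − 1)/3 = 0.26341; i = arccos(0.51324) = 59.120°.
sin r = sin 59.120°/1.338 = 0.64144; r = 39.899°.
D_min = 2·59.120° − 4·39.899° + 180° = 138.643°.
Rainbow angle = 180° − D_min = 41.357°.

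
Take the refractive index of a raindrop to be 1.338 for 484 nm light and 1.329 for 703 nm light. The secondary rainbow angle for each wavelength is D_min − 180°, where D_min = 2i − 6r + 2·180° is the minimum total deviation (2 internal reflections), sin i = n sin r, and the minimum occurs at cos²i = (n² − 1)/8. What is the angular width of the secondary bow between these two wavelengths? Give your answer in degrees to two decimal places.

At 484 nm (n = 1.338): cos²i = 0.09878 → i = 71.682°, r = 45.195°, D_min = 232.193°, rainbow angle = 52.193°.
At 703 nm (n = 1.329): cos²i = 0.09578 → i = 71.972°, r = 45.685°, D_min = 229.837°, rainbow angle = 49.837°.
Angular width = |52.193° − 49.837°| = 2.356°.

2.36°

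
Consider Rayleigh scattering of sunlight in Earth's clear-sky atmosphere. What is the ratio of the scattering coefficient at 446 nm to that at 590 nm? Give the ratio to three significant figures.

Rayleigh scattering ∝ λ⁻⁴, so the ratio of coefficients is the inverse fourth power of the wavelength ratio.
σ(446)/σ(590) = (590/446)⁴ = (1.3229)⁴ = 3.062.

3.06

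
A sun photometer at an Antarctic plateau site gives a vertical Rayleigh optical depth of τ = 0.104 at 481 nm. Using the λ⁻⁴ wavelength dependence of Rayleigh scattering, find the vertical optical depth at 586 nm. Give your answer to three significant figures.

τ(586 nm) = τ(481 nm) × (481/586)⁴ = 0.104 × (0.8208)⁴ = 0.104 × 0.4539 = 0.0472.

0.0472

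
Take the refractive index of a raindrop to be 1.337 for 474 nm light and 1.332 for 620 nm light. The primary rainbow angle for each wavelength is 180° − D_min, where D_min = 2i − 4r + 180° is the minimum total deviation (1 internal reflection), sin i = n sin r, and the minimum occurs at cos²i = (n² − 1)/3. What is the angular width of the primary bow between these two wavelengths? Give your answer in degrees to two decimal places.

0.72°

At 474 nm (n = 1.337): cos²i = 0.26252 → i = 59.178°, r = 39.964°, D_min = 138.500°, rainbow angle = 41.500°.
At 620 nm (n = 1.332): cos²i = 0.25807 → i = 59.469°, r = 40.290°, D_min = 137.776°, rainbow angle = 42.224°.
Angular width = |41.500° − 42.224°| = 0.724°.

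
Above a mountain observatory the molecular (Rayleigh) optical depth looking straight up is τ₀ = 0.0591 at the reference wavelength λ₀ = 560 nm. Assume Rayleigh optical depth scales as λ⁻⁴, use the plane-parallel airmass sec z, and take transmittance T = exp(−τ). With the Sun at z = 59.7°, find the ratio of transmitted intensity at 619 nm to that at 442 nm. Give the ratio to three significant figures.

1.25

Airmass: sec 59.7° = 1.9821.
τ(619 nm) = 0.0591 × (560/619)⁴ × 1.9821 = 0.0591 × 0.6699 × 1.9821 = 0.0785.
τ(442 nm) = 0.0591 × (560/442)⁴ × 1.9821 = 0.0591 × 2.5767 × 1.9821 = 0.3018.
T(619)/T(442) = exp(τ_B − τ_A) = exp(0.2234) = 1.2503.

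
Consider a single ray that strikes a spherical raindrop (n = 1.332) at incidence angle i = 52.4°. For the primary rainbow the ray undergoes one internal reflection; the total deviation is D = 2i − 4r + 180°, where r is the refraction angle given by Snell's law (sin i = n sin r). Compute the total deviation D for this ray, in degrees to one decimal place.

138.8°

sin r = sin 52.4° / 1.332 = 0.7923/1.332 = 0.5948; r = 36.50°.
D = 2·52.4° − 4·36.50° + 180° = 104.80° − 146.00° + 180° = 138.80°.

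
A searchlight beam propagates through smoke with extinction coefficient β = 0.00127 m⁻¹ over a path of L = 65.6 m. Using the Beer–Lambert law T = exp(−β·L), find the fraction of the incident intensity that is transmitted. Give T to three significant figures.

0.920

τ = β·L = 0.00127 × 65.6 = 0.0833.
T = exp(−0.0833) = 0.9201.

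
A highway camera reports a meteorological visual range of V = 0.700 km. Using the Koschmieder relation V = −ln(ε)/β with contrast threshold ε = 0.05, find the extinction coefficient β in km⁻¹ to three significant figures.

4.28 km⁻¹

β = −ln(0.05) / V = 2.996 / 0.700 = 4.2796 km⁻¹.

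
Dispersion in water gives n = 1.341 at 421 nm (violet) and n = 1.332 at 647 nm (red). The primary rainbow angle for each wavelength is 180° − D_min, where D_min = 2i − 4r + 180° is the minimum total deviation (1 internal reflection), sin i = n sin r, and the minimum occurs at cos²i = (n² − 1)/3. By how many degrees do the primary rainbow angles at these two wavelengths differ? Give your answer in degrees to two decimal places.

At 421 nm (n = 1.341): cos²i = 0.26609 → i = 58.946°, r = 39.705°, D_min = 139.071°, rainbow angle = 40.929°.
At 647 nm (n = 1.332): cos²i = 0.25807 → i = 59.469°, r = 40.290°, D_min = 137.776°, rainbow angle = 42.224°.
Angular width = |40.929° − 42.224°| = 1.295°.

1.29°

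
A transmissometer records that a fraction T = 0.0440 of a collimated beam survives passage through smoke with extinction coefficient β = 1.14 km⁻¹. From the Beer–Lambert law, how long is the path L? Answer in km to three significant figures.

Beer–Lambert: T = exp(−βL) ⇒ L = −ln(T)/β = −ln(0.0440)/1.14 = 3.1236/1.14 = 2.74 km.

2.74 km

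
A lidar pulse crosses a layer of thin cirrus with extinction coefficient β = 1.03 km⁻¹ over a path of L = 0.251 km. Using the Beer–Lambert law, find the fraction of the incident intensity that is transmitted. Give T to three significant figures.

τ = β·L = 1.03 × 0.251 = 0.2585.
T = exp(−0.2585) = 0.7722.

0.772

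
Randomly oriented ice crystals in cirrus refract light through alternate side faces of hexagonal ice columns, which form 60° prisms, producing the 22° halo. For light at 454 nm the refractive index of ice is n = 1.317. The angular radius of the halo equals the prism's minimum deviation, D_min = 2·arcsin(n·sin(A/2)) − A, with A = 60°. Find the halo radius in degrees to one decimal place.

22.4°

n·sin(A/2) = 1.317 × sin 30° = 1.317 × 0.5000 = 0.6585.
D_min = 2·arcsin(0.6585) − 60° = 2 × 41.186° − 60° = 22.371°.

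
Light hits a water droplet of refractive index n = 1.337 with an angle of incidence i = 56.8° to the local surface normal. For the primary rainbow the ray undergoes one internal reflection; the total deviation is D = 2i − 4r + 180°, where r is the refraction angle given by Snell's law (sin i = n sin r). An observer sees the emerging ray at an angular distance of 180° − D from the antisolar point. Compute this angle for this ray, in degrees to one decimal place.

sin r = sin 56.8° / 1.337 = 0.8368/1.337 = 0.6259; r = 38.74°.
D = 2·56.8° − 4·38.74° + 180° = 113.60° − 154.98° + 180° = 138.62°.
Angle from antisolar point = 180° − D = 41.38°.

41.4°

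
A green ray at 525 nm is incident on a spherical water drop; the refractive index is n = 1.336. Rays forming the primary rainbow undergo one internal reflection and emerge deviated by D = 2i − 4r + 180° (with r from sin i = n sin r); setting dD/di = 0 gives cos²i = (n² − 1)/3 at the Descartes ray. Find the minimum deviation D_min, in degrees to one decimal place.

cos²i = (1.78490 − 1)/3 = 0.26163; i = arccos(0.51150) = 59.236°.
sin r = sin 59.236°/1.336 = 0.64318; r = 40.029°.
D_min = 2·59.236° − 4·40.029° + 180° = 138.356°.

138.4°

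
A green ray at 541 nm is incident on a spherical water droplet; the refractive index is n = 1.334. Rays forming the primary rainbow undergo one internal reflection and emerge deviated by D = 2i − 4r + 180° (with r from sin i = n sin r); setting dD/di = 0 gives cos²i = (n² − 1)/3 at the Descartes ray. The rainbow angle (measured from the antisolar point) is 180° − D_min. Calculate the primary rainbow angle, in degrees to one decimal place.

41.9°

cos²i = (1.77956 − 1)/3 = 0.25985; i = arccos(0.50976) = 59.352°.
sin r = sin 59.352°/1.334 = 0.64492; r = 40.159°.
D_min = 2·59.352° − 4·40.159° + 180° = 138.067°.
Rainbow angle = 180° − D_min = 41.933°.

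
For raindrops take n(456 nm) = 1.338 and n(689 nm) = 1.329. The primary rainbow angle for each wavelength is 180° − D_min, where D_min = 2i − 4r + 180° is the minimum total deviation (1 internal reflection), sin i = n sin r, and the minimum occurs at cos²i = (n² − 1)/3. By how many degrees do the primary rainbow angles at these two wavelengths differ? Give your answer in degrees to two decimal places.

1.31°

At 456 nm (n = 1.338): cos²i = 0.26341 → i = 59.120°, r = 39.899°, D_min = 138.643°, rainbow angle = 41.357°.
At 689 nm (n = 1.329): cos²i = 0.25541 → i = 59.643°, r = 40.487°, D_min = 137.337°, rainbow angle = 42.663°.
Angular width = |41.357° − 42.663°| = 1.307°.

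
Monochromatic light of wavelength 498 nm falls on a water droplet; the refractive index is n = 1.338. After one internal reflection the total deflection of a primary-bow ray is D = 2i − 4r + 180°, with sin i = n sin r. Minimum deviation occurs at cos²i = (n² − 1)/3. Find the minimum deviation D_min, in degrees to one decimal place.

cos²i = (1.79024 − 1)/3 = 0.26341; i = arccos(0.51324) = 59.120°.
sin r = sin 59.120°/1.338 = 0.64144; r = 39.899°.
D_min = 2·59.120° − 4·39.899° + 180° = 138.643°.

138.6°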